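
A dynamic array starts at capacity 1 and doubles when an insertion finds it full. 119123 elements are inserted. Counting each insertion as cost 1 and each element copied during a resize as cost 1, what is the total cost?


n = 119123
Insertion costs: 119123
Resizes copy 1, 2, 4, ... up to the largest power of 2 that is <= n-1 = 119122, i.e. 65536.
Copy costs = 1 + 2 + 4 + 8 + 16 + 32 + 64 + 128 + 256 + 512 + 1024 + 2048 + 4096 + 8192 + 16384 + 32768 + 65536 = 131071
Total = 119123 + 131071 = 250194


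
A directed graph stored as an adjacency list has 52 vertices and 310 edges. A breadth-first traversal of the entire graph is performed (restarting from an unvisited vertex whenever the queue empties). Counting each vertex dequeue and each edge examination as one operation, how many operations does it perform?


A full BFS traversal dequeues each vertex once and examines each edge once.
Vertex visits: 52
Edge visits: 310
V + E = 52 + 310 = 362


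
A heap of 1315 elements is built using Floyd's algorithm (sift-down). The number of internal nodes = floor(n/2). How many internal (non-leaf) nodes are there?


Leaf nodes occupy roughly half the array.
Sift-down is called for each internal node, starting from the last one.
Internal nodes = floor(n/2) = floor(1315/2) = 657


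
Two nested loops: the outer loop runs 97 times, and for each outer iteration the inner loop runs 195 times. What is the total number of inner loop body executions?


Outer loop: 97 iterations
Inner loop: 195 iterations per outer iteration
Total = 97 * 195 = 18915


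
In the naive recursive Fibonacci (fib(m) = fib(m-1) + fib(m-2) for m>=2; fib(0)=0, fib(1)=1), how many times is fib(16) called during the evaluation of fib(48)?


Let N(m) = number of times fib(m) is called while evaluating fib(48).
N(48) = 1 (the initial call).
N(47) = 1 (only fib(48) calls it).
For 1 <= m <= 46: fib(m) is called by fib(m+1) and fib(m+2), so
  N(m) = N(m+1) + N(m+2).
fib(0) is called only by fib(2), so N(0) = N(2).
Walk down from m=48:
  N(48)=1, N(47)=1, N(46)=2, N(45)=3, N(44)=5, N(43)=8, N(42)=13, N(41)=21, N(40)=34, N(39)=55, N(38)=89, N(37)=144, N(36)=233, N(35)=377, N(34)=610, N(33)=987, N(32)=1597, N(31)=2584, N(30)=4181, N(29)=6765, N(28)=10946, N(27)=17711, N(26)=28657, N(25)=46368, N(24)=75025, N(23)=121393, N(22)=196418, N(21)=317811, N(20)=514229, N(19)=832040, N(18)=1346269, N(17)=2178309, N(16)=3524578
N(16) = 3524578


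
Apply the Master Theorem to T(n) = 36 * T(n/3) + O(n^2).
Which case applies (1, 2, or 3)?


The Master Theorem: T(n) = a*T(n/b) + O(n^c)
  a = 36, b = 3, c = 2
log_b(a) = log_3(36) ~ 3.262
Compare b^c with a: 3^2 = 9 < 36, so c < log_b(a).
Since c < log_b(a), Case 1 applies.
T(n) = O(n^(log_3 36)) ~ O(n^3.262)
Master Theorem case = 1


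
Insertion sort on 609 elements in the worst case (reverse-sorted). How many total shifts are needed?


In the worst case (reverse-sorted), each element shifts past all previous:
  Element 1: 1 shifts
  Element 2: 2 shifts
  Element 3: 3 shifts
  Element 4: 4 shifts
  Element 5: 5 shifts
  ...
  Element 608: 608 shifts
Total = 1 + 2 + ... + 608
= 609*(609-1)/2 = 185136


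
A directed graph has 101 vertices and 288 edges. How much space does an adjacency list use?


Adjacency list: one list head per vertex + one entry per edge
Vertex heads: 101
Edge entries: 288
Total = 101 + 288 = 389


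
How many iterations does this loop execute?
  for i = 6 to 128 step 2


The loop variable i takes values starting at 6 and increments by 2 each iteration.
Sequence: i = 6, 8, 10, 12, 14, 16, 18, 20, 22, ...
The upper bound 128 is inclusive, so the count is floor((last - first) / step) + 1:
floor((128 - 6) / 2) + 1 = floor(122/2) + 1 = 61 + 1 = 62


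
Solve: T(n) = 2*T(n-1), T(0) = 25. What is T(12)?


Unrolling:
T(12) = 2*T(11) = 2^2*T(10) = ... = 2^12*T(0)
= 2^12 * 25
= 4096 * 25 = 102400


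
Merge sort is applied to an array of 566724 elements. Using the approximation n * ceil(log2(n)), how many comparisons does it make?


Merge sort divides the array into halves recursively.
Number of levels = ceil(log2(566724)) = 20
At each level, approximately n = 566724 comparisons are needed for merging.
Total comparisons ~ n * ceil(log2(n)) = 566724 * 20 = 11334480


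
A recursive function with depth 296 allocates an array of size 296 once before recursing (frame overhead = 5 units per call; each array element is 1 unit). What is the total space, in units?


Array allocation: 296 units (allocated once)
Stack frames: 296 deep * 5 per frame = 1480 units
Total = 296 + 1480 = 1776


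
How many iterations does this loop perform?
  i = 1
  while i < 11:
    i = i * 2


The loop variable doubles each iteration:
i = 1 -> 2 -> 4 -> 8 -> 16 (stop, 16 >= 11)
Number of doublings = ceil(log2(11)) = 4


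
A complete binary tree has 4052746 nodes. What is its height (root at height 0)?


In a complete binary tree, level k holds nodes 2^k .. 2^(k+1)-1 (1-indexed).
Height = floor(log2(n)) = floor(log2(4052746)) = 21
Check: 2^21 = 2097152 <= 4052746 < 4194304 = 2^22


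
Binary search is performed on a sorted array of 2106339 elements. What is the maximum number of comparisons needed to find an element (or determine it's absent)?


Binary search halves the search space each comparison:
  Step 1: search space = 2106339 -> 1053169
  Step 2: search space = 1053169 -> 526584
  Step 3: search space = 526584 -> 263292
  Step 4: search space = 263292 -> 131646
  Step 5: search space = 131646 -> 65823
  Step 6: search space = 65823 -> 32911
  Step 7: search space = 32911 -> 16455
  Step 8: search space = 16455 -> 8227
  Step 9: search space = 8227 -> 4113
  Step 10: search space = 4113 -> 2056
  Step 11: search space = 2056 -> 1028
  Step 12: search space = 1028 -> 514
  Step 13: search space = 514 -> 257
  Step 14: search space = 257 -> 128
  Step 15: search space = 128 -> 64
  Step 16: search space = 64 -> 32
  Step 17: search space = 32 -> 16
  Step 18: search space = 16 -> 8
  Step 19: search space = 8 -> 4
  Step 20: search space = 4 -> 2
  Step 21: search space = 2 -> 1
  Step 22: search space = 1 (final check)
Maximum comparisons = floor(log2(2106339)) + 1 = 21 + 1 = 22


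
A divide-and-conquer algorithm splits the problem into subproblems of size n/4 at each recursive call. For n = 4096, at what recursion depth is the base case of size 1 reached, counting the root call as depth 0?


At each depth, the problem size is divided by 4:
  Depth 0: problem size = 4096
  Depth 1: problem size = 1024
  Depth 2: problem size = 256
  Depth 3: problem size = 64
  Depth 4: problem size = 16
  Depth 5: problem size = 4
  Depth 6: problem size = 1 (base case)
The base case is reached at depth log_4(4096) = 6 (the tree has 7 levels counting depth 0, but the depth asked for is 6).
Recursion depth = 6


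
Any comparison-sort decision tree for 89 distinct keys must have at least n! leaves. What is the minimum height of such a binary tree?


A binary decision tree of height h has at most 2^h leaves and needs at least n! of them, so h >= ceil(log2(n!)).
89! is far too large to multiply out, so use Stirling's series:
  ln(n!) ~ n ln n - n + (1/2) ln(2 pi n) + 1/(12n)  (error below 1/(360 n^3), negligible here)
  ln(89) = 4.4886364
  n ln n = 89 * 4.4886364 = 399.4886
  (1/2) ln(2 pi * 89) = (1/2) ln(559.2035) = 3.1633
  1/(12*89) = 0.0009
  ln(89!) ~ 399.4886 - 89 + 3.1633 + 0.0009 = 313.6528
Convert to base 2: log2(89!) = 313.6528 / ln 2 = 313.6528 / 0.69314718 = 452.5053
ceil(452.5053) = 453


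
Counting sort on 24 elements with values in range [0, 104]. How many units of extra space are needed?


Output array size: 24 (to store sorted result)
Count array size: 105 (one slot per possible value, range 0 to 104)
Total extra space = 24 + 105 = 129


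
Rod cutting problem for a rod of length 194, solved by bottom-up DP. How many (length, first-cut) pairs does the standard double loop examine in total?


For each subproblem length i = 1..194, the inner loop considers i possible first cuts.
Total = 1 + 2 + ... + 194
= 194*(194+1)/2
= 194*195/2 = 18915


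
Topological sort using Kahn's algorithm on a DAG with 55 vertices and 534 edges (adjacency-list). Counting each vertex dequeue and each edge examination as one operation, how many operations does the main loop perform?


Kahn's algorithm:
  1. Compute in-degrees: O(V + E)
  2. Process queue: each vertex dequeued once (O(V))
     each edge examined once (O(E))
Total = V + E = 55 + 534 = 589


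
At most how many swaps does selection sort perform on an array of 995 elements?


Each of the 994 passes places one element in its final position.
Pass 1: swap minimum into position 0
Pass 2: swap minimum of remaining into position 1
...
Pass 994: last two elements, one swap
Maximum swaps = 995 - 1 = 994


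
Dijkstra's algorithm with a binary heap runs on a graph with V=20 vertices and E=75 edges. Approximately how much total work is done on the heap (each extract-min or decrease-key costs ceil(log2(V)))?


Dijkstra with a binary heap: each vertex is extracted once, each edge may relax once.
Each heap operation costs O(log V).
V + E = 20 + 75 = 95
ceil(log2(20)) = 5 (since 2^4 = 16 < 20 <= 32 = 2^5)
Total heap work = (V+E) * ceil(log2(V)) = 95 * 5 = 475


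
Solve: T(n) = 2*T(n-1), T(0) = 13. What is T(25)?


Unrolling:
T(25) = 2*T(24) = 2^2*T(23) = ... = 2^25*T(0)
= 2^25 * 13
= 33554432 * 13 = 436207616


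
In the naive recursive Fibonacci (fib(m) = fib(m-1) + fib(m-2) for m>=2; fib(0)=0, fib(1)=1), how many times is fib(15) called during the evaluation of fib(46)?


Let N(m) = number of times fib(m) is called while evaluating fib(46).
N(46) = 1 (the initial call).
N(45) = 1 (only fib(46) calls it).
For 1 <= m <= 44: fib(m) is called by fib(m+1) and fib(m+2), so
  N(m) = N(m+1) + N(m+2).
fib(0) is called only by fib(2), so N(0) = N(2).
Walk down from m=46:
  N(46)=1, N(45)=1, N(44)=2, N(43)=3, N(42)=5, N(41)=8, N(40)=13, N(39)=21, N(38)=34, N(37)=55, N(36)=89, N(35)=144, N(34)=233, N(33)=377, N(32)=610, N(31)=987, N(30)=1597, N(29)=2584, N(28)=4181, N(27)=6765, N(26)=10946, N(25)=17711, N(24)=28657, N(23)=46368, N(22)=75025, N(21)=121393, N(20)=196418, N(19)=317811, N(18)=514229, N(17)=832040, N(16)=1346269, N(15)=2178309
N(15) = 2178309


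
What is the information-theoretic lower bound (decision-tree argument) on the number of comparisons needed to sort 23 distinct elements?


A binary decision tree of height h has at most 2^h leaves and needs at least n! of them, so h >= ceil(log2(n!)).
Compute 23! as a running product:
  x2 = 2, x3 = 6, x4 = 24, x5 = 120
  x6 = 720, x7 = 5040, x8 = 40320, x9 = 362880
  x10 = 3628800, x11 = 39916800, x12 = 479001600, x13 = 6227020800
  x14 = 87178291200, x15 = 1307674368000, x16 = 20922789888000, x17 = 355687428096000
  x18 = 6402373705728000, x19 = 121645100408832000, x20 = 2432902008176640000, x21 = 51090942171709440000
  x22 = 1124000727777607680000, x23 = 25852016738884976640000
23! = 25852016738884976640000
Bracket between powers of 2:
  2^74 = 18889465931478580854784 < 25852016738884976640000 <= 37778931862957161709568 = 2^75
So ceil(log2(23!)) = 75


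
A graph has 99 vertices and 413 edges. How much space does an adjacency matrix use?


Adjacency matrix: V x V grid of entries
Space = V^2 = 99^2 = 99 * 99 = 9801


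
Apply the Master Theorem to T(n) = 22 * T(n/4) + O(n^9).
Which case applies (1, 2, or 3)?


The Master Theorem: T(n) = a*T(n/b) + O(n^c)
  a = 22, b = 4, c = 9
log_b(a) = log_4(22) ~ 2.23
Compare b^c with a: 4^9 = 262144 > 22, so c > log_b(a).
Since c > log_b(a), Case 3 applies.
T(n) = O(n^9)
Master Theorem case = 3


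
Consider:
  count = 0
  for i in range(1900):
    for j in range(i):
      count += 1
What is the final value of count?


For each i, the inner loop runs i times:
  i=0: inner runs 0 times
  i=1: inner runs 1 time
  i=2: inner runs 2 times
  i=3: inner runs 3 times
  i=4: inner runs 4 times
  i=5: inner runs 5 times
  i=6: inner runs 6 times
  i=7: inner runs 7 times
  ...
Total = 0 + 1 + 2 + ... + 1899 = 1900*(1900-1)/2 = 1804050


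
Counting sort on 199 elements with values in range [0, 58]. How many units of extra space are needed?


Output array size: 199 (to store sorted result)
Count array size: 59 (one slot per possible value, range 0 to 58)
Total extra space = 199 + 59 = 258


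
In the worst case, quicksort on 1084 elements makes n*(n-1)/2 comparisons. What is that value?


Sum of comparisons per partition:
1083 + 1082 + ... + 1 + 0
= 1084 * (1084 - 1) / 2
= 1084 * 1083 / 2
= 586986


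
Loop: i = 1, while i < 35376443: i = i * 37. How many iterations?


i multiplies by 37 each step:
i = 1 -> 37 -> 1369 -> 50653 -> 1874161 -> 69343957 (stop)
Iterations = ceil(log_37(35376443)) = 5


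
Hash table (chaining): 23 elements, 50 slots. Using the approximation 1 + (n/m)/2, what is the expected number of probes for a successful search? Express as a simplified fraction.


Computing expected probes:
alpha = 23/50
= 1 + alpha/2
= 1 + 23/(2*50)
= (2*50 + 23) / (2*50)
= 123/100


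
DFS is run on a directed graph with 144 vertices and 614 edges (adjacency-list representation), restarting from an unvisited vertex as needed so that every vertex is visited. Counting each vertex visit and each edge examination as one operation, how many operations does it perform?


A full DFS traversal processes each vertex exactly once (push/pop on stack).
Each directed edge is examined once.
V = 144, E = 614
V + E = 758


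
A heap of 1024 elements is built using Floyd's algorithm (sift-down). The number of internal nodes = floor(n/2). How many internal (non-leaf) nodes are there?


Leaf nodes occupy roughly half the array.
Sift-down is called for each internal node, starting from the last one.
Internal nodes = floor(n/2) = floor(1024/2) = 512


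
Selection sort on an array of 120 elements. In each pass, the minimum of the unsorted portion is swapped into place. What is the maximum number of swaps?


Selection sort performs one swap per pass:
  Pass 1: find min in positions 0 to 119, swap with position 0
  Pass 2: find min in positions 1 to 119, swap with position 1
  Pass 3: find min in positions 2 to 119, swap with position 2
  Pass 4: find min in positions 3 to 119, swap with position 3
  Pass 5: find min in positions 4 to 119, swap with position 4
  ... (114 more passes)
Total passes (and swaps) = n - 1 = 120 - 1 = 119


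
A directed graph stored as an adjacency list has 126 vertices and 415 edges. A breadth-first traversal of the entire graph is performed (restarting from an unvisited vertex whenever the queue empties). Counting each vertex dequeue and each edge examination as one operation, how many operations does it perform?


A full BFS traversal dequeues each vertex once and examines each edge once.
Vertex visits: 126
Edge visits: 415
V + E = 126 + 415 = 541


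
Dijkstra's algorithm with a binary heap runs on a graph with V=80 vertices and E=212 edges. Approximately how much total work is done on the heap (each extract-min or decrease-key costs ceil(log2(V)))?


Dijkstra with a binary heap: each vertex is extracted once, each edge may relax once.
Each heap operation costs O(log V).
V + E = 80 + 212 = 292
ceil(log2(80)) = 7 (since 2^6 = 64 < 80 <= 128 = 2^7)
Total heap work = (V+E) * ceil(log2(V)) = 292 * 7 = 2044


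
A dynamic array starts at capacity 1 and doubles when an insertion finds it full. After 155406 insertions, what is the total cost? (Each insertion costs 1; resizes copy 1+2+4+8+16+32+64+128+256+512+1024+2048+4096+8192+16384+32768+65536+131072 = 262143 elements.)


Insertion cost: 155406 (one per element)
Resizes occur just before inserting elements 2, 3, 5, 9, ...
Elements copied at each resize: 1 + 2 + 4 + 8 + 16 + 32 + 64 + 128 + 256 + 512 + 1024 + 2048 + 4096 + 8192 + 16384 + 32768 + 65536 + 131072
Sum of copies = 262143 (geometric series: 2^k - 1)
Total = 155406 + 262143 = 417549


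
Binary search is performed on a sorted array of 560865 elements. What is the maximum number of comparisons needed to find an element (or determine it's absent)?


Binary search halves the search space each comparison:
  Step 1: search space = 560865 -> 280432
  Step 2: search space = 280432 -> 140216
  Step 3: search space = 140216 -> 70108
  Step 4: search space = 70108 -> 35054
  Step 5: search space = 35054 -> 17527
  Step 6: search space = 17527 -> 8763
  Step 7: search space = 8763 -> 4381
  Step 8: search space = 4381 -> 2190
  Step 9: search space = 2190 -> 1095
  Step 10: search space = 1095 -> 547
  Step 11: search space = 547 -> 273
  Step 12: search space = 273 -> 136
  Step 13: search space = 136 -> 68
  Step 14: search space = 68 -> 34
  Step 15: search space = 34 -> 17
  Step 16: search space = 17 -> 8
  Step 17: search space = 8 -> 4
  Step 18: search space = 4 -> 2
  Step 19: search space = 2 -> 1
  Step 20: search space = 1 (final check)
Maximum comparisons = floor(log2(560865)) + 1 = 19 + 1 = 20


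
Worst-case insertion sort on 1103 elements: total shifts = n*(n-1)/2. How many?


Sum of shifts = 1 + 2 + 3 + ... + 1102
= 1103 * 1102 / 2
= 1215506 / 2
= 607753


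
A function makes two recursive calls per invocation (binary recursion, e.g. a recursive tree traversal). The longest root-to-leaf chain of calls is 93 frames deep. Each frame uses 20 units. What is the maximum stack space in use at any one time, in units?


Binary recursion: the two calls run one after the other, so only one root-to-leaf chain of frames is on the stack at a time.
Maximum depth (longest chain) = 93 frames
Each frame = 20 units
Max stack space = 93 * 20 = 1860


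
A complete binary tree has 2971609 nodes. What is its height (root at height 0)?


In a complete binary tree, level k holds nodes 2^k .. 2^(k+1)-1 (1-indexed).
Height = floor(log2(n)) = floor(log2(2971609)) = 21
Check: 2^21 = 2097152 <= 2971609 < 4194304 = 2^22


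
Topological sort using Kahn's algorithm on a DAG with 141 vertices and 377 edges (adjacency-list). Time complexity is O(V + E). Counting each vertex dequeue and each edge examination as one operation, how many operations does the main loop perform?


Kahn's algorithm:
  1. Compute in-degrees: O(V + E)
  2. Process queue: each vertex dequeued once (O(V))
     each edge examined once (O(E))
Total = V + E = 141 + 377 = 518


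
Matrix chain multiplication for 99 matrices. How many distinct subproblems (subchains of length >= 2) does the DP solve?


Subproblems are indexed by (i, j) where i < j.
Number of such pairs = n*(n-1)/2
= 99 * 98 / 2
= 4851


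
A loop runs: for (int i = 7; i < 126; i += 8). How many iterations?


Loop starts at i = 7, increments by 8, stops when i >= 126.
Number of iterations = ceil((126 - 7) / 8)
= ceil(119 / 8)
= 15


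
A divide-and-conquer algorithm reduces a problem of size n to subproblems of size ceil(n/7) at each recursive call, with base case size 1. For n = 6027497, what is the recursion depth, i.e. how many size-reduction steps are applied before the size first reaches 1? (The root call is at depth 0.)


Each step divides the size by 7 (rounding up); after k steps the size is ceil(n/7^k), which equals 1 exactly when 7^k >= n.
So the depth is the smallest k with 7^k >= 6027497, i.e. ceil(log_7(6027497)).
7^8 = 5764801 < 6027497 <= 40353607 = 7^9
Recursion depth = 9


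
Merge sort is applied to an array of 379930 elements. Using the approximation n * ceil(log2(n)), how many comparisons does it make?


Merge sort divides the array into halves recursively.
Number of levels = ceil(log2(379930)) = 19
At each level, approximately n = 379930 comparisons are needed for merging.
Total comparisons ~ n * ceil(log2(n)) = 379930 * 19 = 7218670


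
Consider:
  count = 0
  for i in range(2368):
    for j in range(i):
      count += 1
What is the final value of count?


For each i, the inner loop runs i times:
  i=0: inner runs 0 times
  i=1: inner runs 1 time
  i=2: inner runs 2 times
  i=3: inner runs 3 times
  i=4: inner runs 4 times
  i=5: inner runs 5 times
  i=6: inner runs 6 times
  i=7: inner runs 7 times
  ...
Total = 0 + 1 + 2 + ... + 2367 = 2368*(2368-1)/2 = 2802528


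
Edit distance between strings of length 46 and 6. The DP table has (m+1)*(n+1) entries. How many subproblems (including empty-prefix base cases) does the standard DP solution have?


The table includes base cases (empty prefixes).
Rows: (m+1) = 47
Columns: (n+1) = 7
Total = 47 * 7 = 329


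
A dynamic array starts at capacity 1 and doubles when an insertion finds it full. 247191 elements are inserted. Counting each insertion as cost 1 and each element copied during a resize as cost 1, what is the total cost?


n = 247191
Insertion costs: 247191
Resizes copy 1, 2, 4, ... up to the largest power of 2 that is <= n-1 = 247190, i.e. 131072.
Copy costs = 1 + 2 + 4 + 8 + 16 + 32 + 64 + 128 + 256 + 512 + 1024 + 2048 + 4096 + 8192 + 16384 + 32768 + 65536 + 131072 = 262143
Total = 247191 + 262143 = 509334


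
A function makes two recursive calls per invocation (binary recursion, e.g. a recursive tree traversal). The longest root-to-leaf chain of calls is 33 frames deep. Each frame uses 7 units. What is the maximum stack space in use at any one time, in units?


Binary recursion: the two calls run one after the other, so only one root-to-leaf chain of frames is on the stack at a time.
Maximum depth (longest chain) = 33 frames
Each frame = 7 units
Max stack space = 33 * 7 = 231


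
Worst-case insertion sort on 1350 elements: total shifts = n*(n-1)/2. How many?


Sum of shifts = 1 + 2 + 3 + ... + 1349
= 1350 * 1349 / 2
= 1821150 / 2
= 910575


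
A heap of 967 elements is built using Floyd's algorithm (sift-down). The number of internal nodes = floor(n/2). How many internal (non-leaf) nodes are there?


Leaf nodes occupy roughly half the array.
Sift-down is called for each internal node, starting from the last one.
Internal nodes = floor(n/2) = floor(967/2) = 483


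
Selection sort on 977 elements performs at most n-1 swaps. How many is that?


Each of the 976 passes places one element in its final position.
Pass 1: swap minimum into position 0
Pass 2: swap minimum of remaining into position 1
...
Pass 976: last two elements, one swap
Maximum swaps = 977 - 1 = 976


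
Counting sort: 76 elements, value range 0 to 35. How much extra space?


n = 76 (output array)
k = 36 (count array for 36 distinct values)
Extra space = 76 + 36 = 112


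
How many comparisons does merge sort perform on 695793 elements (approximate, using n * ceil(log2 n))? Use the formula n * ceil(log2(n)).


Recursion depth: ceil(log2(695793)) = 20
Each recursion level merges n = 695793 elements
Total = 695793 * 20 = 13915860


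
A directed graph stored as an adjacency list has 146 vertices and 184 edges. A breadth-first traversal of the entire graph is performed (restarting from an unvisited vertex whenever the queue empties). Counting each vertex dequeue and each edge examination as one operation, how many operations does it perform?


A full BFS traversal dequeues each vertex once and examines each edge once.
Vertex visits: 146
Edge visits: 184
V + E = 146 + 184 = 330


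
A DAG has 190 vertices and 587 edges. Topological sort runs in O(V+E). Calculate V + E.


V = 190 (vertex processing)
E = 587 (edge processing)
V + E = 190 + 587 = 777


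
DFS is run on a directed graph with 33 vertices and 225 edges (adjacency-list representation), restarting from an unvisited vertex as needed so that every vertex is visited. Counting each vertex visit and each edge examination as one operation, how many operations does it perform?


A full DFS traversal processes each vertex exactly once (push/pop on stack).
Each directed edge is examined once.
V = 33, E = 225
V + E = 258


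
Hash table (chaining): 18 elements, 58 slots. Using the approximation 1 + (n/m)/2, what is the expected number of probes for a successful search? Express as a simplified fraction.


Computing expected probes:
alpha = 18/58
= 1 + alpha/2
= 1 + 18/(2*58)
= (2*58 + 18) / (2*58)
= 134/116 = 67/58


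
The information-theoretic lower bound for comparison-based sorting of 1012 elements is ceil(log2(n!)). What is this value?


A binary decision tree of height h has at most 2^h leaves and needs at least n! of them, so h >= ceil(log2(n!)).
1012! is far too large to multiply out, so use Stirling's series:
  ln(n!) ~ n ln n - n + (1/2) ln(2 pi n) + 1/(12n)  (error below 1/(360 n^3), negligible here)
  ln(1012) = 6.9196838
  n ln n = 1012 * 6.9196838 = 7002.7200
  (1/2) ln(2 pi * 1012) = (1/2) ln(6358.5835) = 4.3788
  1/(12*1012) = 0.0001
  ln(1012!) ~ 7002.7200 - 1012 + 4.3788 + 0.0001 = 5995.0989
Convert to base 2: log2(1012!) = 5995.0989 / ln 2 = 5995.0989 / 0.69314718 = 8649.0995
ceil(8649.0995) = 8650


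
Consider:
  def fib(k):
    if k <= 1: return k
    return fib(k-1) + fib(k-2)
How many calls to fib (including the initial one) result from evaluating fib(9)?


Let C(m) = total calls to evaluate fib(m). Then C(0)=C(1)=1, and
C(m) = 1 + C(m-1) + C(m-2) for m >= 2.
Build the table (each entry = 1 + previous two):
  C(0) = 1
  C(1) = 1
  C(2) = 1 + 1 + 1 = 3
  C(3) = 1 + 3 + 1 = 5
  C(4) = 1 + 5 + 3 = 9
  C(5) = 1 + 9 + 5 = 15
  C(6) = 1 + 15 + 9 = 25
  C(7) = 1 + 25 + 15 = 41
  C(8) = 1 + 41 + 25 = 67
  C(9) = 1 + 67 + 41 = 109
Total calls for fib(9) = 109


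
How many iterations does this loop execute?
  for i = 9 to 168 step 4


The loop variable i takes values starting at 9 and increments by 4 each iteration.
Sequence: i = 9, 13, 17, 21, 25, 29, 33, 37, 41, ...
The upper bound 168 is inclusive, so the count is floor((last - first) / step) + 1:
floor((168 - 9) / 4) + 1 = floor(159/4) + 1 = 39 + 1 = 40


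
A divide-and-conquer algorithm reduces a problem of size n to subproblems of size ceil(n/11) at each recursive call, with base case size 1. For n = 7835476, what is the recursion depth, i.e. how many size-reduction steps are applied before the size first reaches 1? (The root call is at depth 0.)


Each step divides the size by 11 (rounding up); after k steps the size is ceil(n/11^k), which equals 1 exactly when 11^k >= n.
So the depth is the smallest k with 11^k >= 7835476, i.e. ceil(log_11(7835476)).
11^6 = 1771561 < 7835476 <= 19487171 = 11^7
Recursion depth = 7


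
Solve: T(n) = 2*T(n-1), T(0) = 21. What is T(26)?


Unrolling:
T(26) = 2*T(25) = 2^2*T(24) = ... = 2^26*T(0)
= 2^26 * 21
= 67108864 * 21 = 1409286144


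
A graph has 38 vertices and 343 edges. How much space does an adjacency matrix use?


Adjacency matrix: V x V grid of entries
Space = V^2 = 38^2 = 38 * 38 = 1444


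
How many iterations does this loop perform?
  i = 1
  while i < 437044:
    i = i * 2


The loop variable doubles each iteration:
i = 1 -> 2 -> 4 -> 8 -> 16 -> 32 -> 64 -> 128 -> 256 -> 512 -> 1024 -> 2048 -> 4096 -> 8192 -> 16384 -> 32768 -> 65536 -> 131072 -> 262144 -> 524288 (stop, 524288 >= 437044)
Number of doublings = ceil(log2(437044)) = 19


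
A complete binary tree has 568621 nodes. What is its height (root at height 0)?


In a complete binary tree, level k holds nodes 2^k .. 2^(k+1)-1 (1-indexed).
Height = floor(log2(n)) = floor(log2(568621)) = 19
Check: 2^19 = 524288 <= 568621 < 1048576 = 2^20


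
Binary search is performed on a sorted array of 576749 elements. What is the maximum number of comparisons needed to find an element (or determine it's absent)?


Binary search halves the search space each comparison:
  Step 1: search space = 576749 -> 288374
  Step 2: search space = 288374 -> 144187
  Step 3: search space = 144187 -> 72093
  Step 4: search space = 72093 -> 36046
  Step 5: search space = 36046 -> 18023
  Step 6: search space = 18023 -> 9011
  Step 7: search space = 9011 -> 4505
  Step 8: search space = 4505 -> 2252
  Step 9: search space = 2252 -> 1126
  Step 10: search space = 1126 -> 563
  Step 11: search space = 563 -> 281
  Step 12: search space = 281 -> 140
  Step 13: search space = 140 -> 70
  Step 14: search space = 70 -> 35
  Step 15: search space = 35 -> 17
  Step 16: search space = 17 -> 8
  Step 17: search space = 8 -> 4
  Step 18: search space = 4 -> 2
  Step 19: search space = 2 -> 1
  Step 20: search space = 1 (final check)
Maximum comparisons = floor(log2(576749)) + 1 = 19 + 1 = 20


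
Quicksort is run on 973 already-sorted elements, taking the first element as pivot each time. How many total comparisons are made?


Sum of comparisons per partition:
972 + 971 + ... + 1 + 0
= 973 * (973 - 1) / 2
= 973 * 972 / 2
= 472878


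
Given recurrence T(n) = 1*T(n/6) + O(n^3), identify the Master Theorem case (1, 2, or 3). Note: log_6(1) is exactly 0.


Master Theorem parameters: a=1, b=6, c=3
log_b(a) = 0
Compare b^c with a: 6^3 = 216 > 1, so c > log_b(a).
Comparing c=3 vs log_b(a)=0:
3 > 0 => Case 3
Result: T(n) = O(n^3)
Master Theorem case = 3


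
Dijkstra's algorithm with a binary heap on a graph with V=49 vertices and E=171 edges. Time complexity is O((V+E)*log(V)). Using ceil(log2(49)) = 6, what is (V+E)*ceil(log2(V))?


Dijkstra with a binary heap: each vertex is extracted once, each edge may relax once.
Each heap operation costs O(log V).
V + E = 49 + 171 = 220
ceil(log2(49)) = 6 (since 2^5 = 32 < 49 <= 64 = 2^6)
Total heap work = (V+E) * ceil(log2(V)) = 220 * 6 = 1320


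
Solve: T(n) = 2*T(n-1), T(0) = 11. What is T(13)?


Unrolling:
T(13) = 2*T(12) = 2^2*T(11) = ... = 2^13*T(0)
= 2^13 * 11
= 8192 * 11 = 90112


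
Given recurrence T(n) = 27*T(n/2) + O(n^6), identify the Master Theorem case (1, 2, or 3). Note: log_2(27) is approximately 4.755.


Master Theorem parameters: a=27, b=2, c=6
log_b(a) = 4.755
Compare b^c with a: 2^6 = 64 > 27, so c > log_b(a).
Comparing c=6 vs log_b(a)=4.755:
6 > 4.755 => Case 3
Result: T(n) = O(n^6)
Master Theorem case = 3


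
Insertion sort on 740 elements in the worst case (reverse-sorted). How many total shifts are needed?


In the worst case (reverse-sorted), each element shifts past all previous:
  Element 1: 1 shifts
  Element 2: 2 shifts
  Element 3: 3 shifts
  Element 4: 4 shifts
  Element 5: 5 shifts
  ...
  Element 739: 739 shifts
Total = 1 + 2 + ... + 739
= 740*(740-1)/2 = 273430


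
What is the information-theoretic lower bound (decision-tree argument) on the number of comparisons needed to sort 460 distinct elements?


A binary decision tree of height h has at most 2^h leaves and needs at least n! of them, so h >= ceil(log2(n!)).
460! is far too large to multiply out, so use Stirling's series:
  ln(n!) ~ n ln n - n + (1/2) ln(2 pi n) + 1/(12n)  (error below 1/(360 n^3), negligible here)
  ln(460) = 6.1312265
  n ln n = 460 * 6.1312265 = 2820.3642
  (1/2) ln(2 pi * 460) = (1/2) ln(2890.2652) = 3.9846
  1/(12*460) = 0.0002
  ln(460!) ~ 2820.3642 - 460 + 3.9846 + 0.0002 = 2364.3490
Convert to base 2: log2(460!) = 2364.3490 / ln 2 = 2364.3490 / 0.69314718 = 3411.0346
ceil(3411.0346) = 3412


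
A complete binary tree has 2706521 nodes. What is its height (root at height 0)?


In a complete binary tree, level k holds nodes 2^k .. 2^(k+1)-1 (1-indexed).
Height = floor(log2(n)) = floor(log2(2706521)) = 21
Check: 2^21 = 2097152 <= 2706521 < 4194304 = 2^22


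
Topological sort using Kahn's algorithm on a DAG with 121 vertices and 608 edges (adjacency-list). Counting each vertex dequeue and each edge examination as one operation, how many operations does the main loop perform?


Kahn's algorithm:
  1. Compute in-degrees: O(V + E)
  2. Process queue: each vertex dequeued once (O(V))
     each edge examined once (O(E))
Total = V + E = 121 + 608 = 729


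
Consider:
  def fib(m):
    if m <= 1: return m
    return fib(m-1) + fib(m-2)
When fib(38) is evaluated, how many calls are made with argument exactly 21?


Let N(m) = number of times fib(m) is called while evaluating fib(38).
N(38) = 1 (the initial call).
N(37) = 1 (only fib(38) calls it).
For 1 <= m <= 36: fib(m) is called by fib(m+1) and fib(m+2), so
  N(m) = N(m+1) + N(m+2).
fib(0) is called only by fib(2), so N(0) = N(2).
Walk down from m=38:
  N(38)=1, N(37)=1, N(36)=2, N(35)=3, N(34)=5, N(33)=8, N(32)=13, N(31)=21, N(30)=34, N(29)=55, N(28)=89, N(27)=144, N(26)=233, N(25)=377, N(24)=610, N(23)=987, N(22)=1597, N(21)=2584
N(21) = 2584


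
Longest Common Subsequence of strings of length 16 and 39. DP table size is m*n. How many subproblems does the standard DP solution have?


DP table indexed by positions in both strings.
First string: 16 positions
Second string: 39 positions
Total = 16 * 39 = 624


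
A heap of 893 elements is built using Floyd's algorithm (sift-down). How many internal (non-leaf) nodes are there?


Leaf nodes occupy roughly half the array.
Sift-down is called for each internal node, starting from the last one.
Internal nodes = floor(n/2) = floor(893/2) = 446


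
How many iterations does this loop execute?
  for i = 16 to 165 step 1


The loop variable i takes values starting at 16 and increments by 1 each iteration.
Sequence: i = 16, 17, 18, 19, 20, 21, 22, 23, 24, ...
The upper bound 165 is inclusive, so the count is floor((last - first) / step) + 1:
floor((165 - 16) / 1) + 1 = floor(149/1) + 1 = 149 + 1 = 150


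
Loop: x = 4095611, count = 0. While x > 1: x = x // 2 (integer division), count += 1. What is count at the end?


The variable x halves each step:
x = 4095611 -> 2047805 -> 1023902 -> 511951 -> 255975 -> 127987 -> 63993 -> 31996 -> 15998 -> 7999 -> 3999 -> 1999 -> 999 -> 499 -> 249 -> 124 -> 62 -> 31 -> 15 -> 7 -> 3 -> 1
Number of halvings = floor(log2(4095611)) = 21


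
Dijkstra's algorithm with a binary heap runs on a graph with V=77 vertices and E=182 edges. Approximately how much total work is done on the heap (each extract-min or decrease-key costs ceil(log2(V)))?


Dijkstra with a binary heap: each vertex is extracted once, each edge may relax once.
Each heap operation costs O(log V).
V + E = 77 + 182 = 259
ceil(log2(77)) = 7 (since 2^6 = 64 < 77 <= 128 = 2^7)
Total heap work = (V+E) * ceil(log2(V)) = 259 * 7 = 1813


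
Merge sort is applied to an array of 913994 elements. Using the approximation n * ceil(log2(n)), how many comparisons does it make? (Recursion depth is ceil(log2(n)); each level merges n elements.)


Merge sort divides the array into halves recursively.
Number of levels = ceil(log2(913994)) = 20
At each level, approximately n = 913994 comparisons are needed for merging.
Total comparisons ~ n * ceil(log2(n)) = 913994 * 20 = 18279880


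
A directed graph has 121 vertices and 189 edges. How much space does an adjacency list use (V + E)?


Adjacency list: one list head per vertex + one entry per edge
Vertex heads: 121
Edge entries: 189
Total = 121 + 189 = 310


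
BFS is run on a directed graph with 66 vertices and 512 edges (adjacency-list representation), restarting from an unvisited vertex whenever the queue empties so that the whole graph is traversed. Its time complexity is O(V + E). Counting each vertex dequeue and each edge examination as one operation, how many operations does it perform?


A full BFS traversal dequeues each vertex exactly once and examines each directed edge exactly once.
V = 66 (vertex processing cost)
E = 512 (edge examination cost)
Total operations proportional to V + E = 66 + 512 = 578


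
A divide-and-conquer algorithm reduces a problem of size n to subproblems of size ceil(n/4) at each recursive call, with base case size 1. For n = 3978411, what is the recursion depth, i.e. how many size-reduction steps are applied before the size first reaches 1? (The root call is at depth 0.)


Each step divides the size by 4 (rounding up); after k steps the size is ceil(n/4^k), which equals 1 exactly when 4^k >= n.
So the depth is the smallest k with 4^k >= 3978411, i.e. ceil(log_4(3978411)).
4^10 = 1048576 < 3978411 <= 4194304 = 4^11
Recursion depth = 11


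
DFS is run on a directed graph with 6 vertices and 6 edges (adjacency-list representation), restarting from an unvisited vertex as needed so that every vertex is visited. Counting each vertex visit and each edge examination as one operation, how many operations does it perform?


A full DFS traversal processes each vertex exactly once (push/pop on stack).
Each directed edge is examined once.
V = 6, E = 6
V + E = 12


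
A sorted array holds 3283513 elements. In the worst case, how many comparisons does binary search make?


Halving sequence: 3283513 -> 1641756 -> 820878 -> 410439 -> 205219 -> 102609 -> 51304 -> 25652 -> 12826 -> 6413 -> 3206 -> 1603 -> 801 -> 400 -> 200 -> 100 -> 50 -> 25 -> 12 -> 6 -> 3 -> 1
Number of halvings = 21
Max comparisons = 21 + 1 = 22


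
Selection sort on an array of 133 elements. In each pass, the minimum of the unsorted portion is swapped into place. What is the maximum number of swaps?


Selection sort performs one swap per pass:
  Pass 1: find min in positions 0 to 132, swap with position 0
  Pass 2: find min in positions 1 to 132, swap with position 1
  Pass 3: find min in positions 2 to 132, swap with position 2
  Pass 4: find min in positions 3 to 132, swap with position 3
  Pass 5: find min in positions 4 to 132, swap with position 4
  ... (127 more passes)
Total passes (and swaps) = n - 1 = 133 - 1 = 132


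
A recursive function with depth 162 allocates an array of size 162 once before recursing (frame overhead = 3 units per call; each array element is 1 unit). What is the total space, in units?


Array allocation: 162 units (allocated once)
Stack frames: 162 deep * 3 per frame = 486 units
Total = 162 + 486 = 648


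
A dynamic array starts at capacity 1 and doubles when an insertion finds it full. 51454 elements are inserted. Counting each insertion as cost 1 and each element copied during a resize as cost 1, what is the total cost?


n = 51454
Insertion costs: 51454
Resizes copy 1, 2, 4, ... up to the largest power of 2 that is <= n-1 = 51453, i.e. 32768.
Copy costs = 1 + 2 + 4 + 8 + 16 + 32 + 64 + 128 + 256 + 512 + 1024 + 2048 + 4096 + 8192 + 16384 + 32768 = 65535
Total = 51454 + 65535 = 116989


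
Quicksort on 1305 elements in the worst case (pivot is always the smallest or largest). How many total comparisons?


In the worst case, each partition step picks the worst pivot:
  Partition 1: 1304 comparisons (n-1 elements to compare)
  Partition 2: 1303 comparisons
  Partition 3: 1302 comparisons
  Partition 4: 1301 comparisons
  Partition 5: 1300 comparisons
  ...
  Last partition: 0 comparisons
Total = (n-1) + (n-2) + ... + 1 + 0 = n*(n-1)/2
= 1305*1304/2 = 850860


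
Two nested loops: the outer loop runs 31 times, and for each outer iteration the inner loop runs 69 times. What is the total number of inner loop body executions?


Outer loop: 31 iterations
Inner loop: 69 iterations per outer iteration
Total = 31 * 69 = 2139


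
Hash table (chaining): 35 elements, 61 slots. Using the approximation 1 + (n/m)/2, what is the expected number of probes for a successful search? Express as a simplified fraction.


Computing expected probes:
alpha = 35/61
= 1 + alpha/2
= 1 + 35/(2*61)
= (2*61 + 35) / (2*61)
= 157/122


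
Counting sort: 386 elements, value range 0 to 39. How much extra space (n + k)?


n = 386 (output array)
k = 40 (count array for 40 distinct values)
Extra space = 386 + 40 = 426


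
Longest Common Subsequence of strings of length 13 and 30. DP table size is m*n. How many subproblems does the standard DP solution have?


DP table indexed by positions in both strings.
First string: 13 positions
Second string: 30 positions
Total = 13 * 30 = 390


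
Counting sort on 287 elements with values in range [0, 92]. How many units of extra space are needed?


Output array size: 287 (to store sorted result)
Count array size: 93 (one slot per possible value, range 0 to 92)
Total extra space = 287 + 93 = 380


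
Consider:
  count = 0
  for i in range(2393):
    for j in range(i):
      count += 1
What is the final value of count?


For each i, the inner loop runs i times:
  i=0: inner runs 0 times
  i=1: inner runs 1 time
  i=2: inner runs 2 times
  i=3: inner runs 3 times
  i=4: inner runs 4 times
  i=5: inner runs 5 times
  i=6: inner runs 6 times
  i=7: inner runs 7 times
  ...
Total = 0 + 1 + 2 + ... + 2392 = 2393*(2393-1)/2 = 2862028
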